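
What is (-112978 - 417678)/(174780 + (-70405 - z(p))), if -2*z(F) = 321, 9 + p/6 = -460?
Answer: -1061312/209071 ≈ -5.0763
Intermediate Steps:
p = -2814 (p = -54 + 6*(-460) = -54 - 2760 = -2814)
z(F) = -321/2 (z(F) = -1/2*321 = -321/2)
(-112978 - 417678)/(174780 + (-70405 - z(p))) = (-112978 - 417678)/(174780 + (-70405 - 1*(-321/2))) = -530656/(174780 + (-70405 + 321/2)) = -530656/(174780 - 140489/2) = -530656/209071/2 = -530656*2/209071 = -1061312/209071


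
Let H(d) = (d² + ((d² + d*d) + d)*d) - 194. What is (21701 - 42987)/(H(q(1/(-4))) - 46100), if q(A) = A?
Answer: 681152/1481405 ≈ 0.45980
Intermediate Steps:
H(d) = -194 + d² + d*(d + 2*d²) (H(d) = (d² + ((d² + d²) + d)*d) - 194 = (d² + (2*d² + d)*d) - 194 = (d² + (d + 2*d²)*d) - 194 = (d² + d*(d + 2*d²)) - 194 = -194 + d² + d*(d + 2*d²))
(21701 - 42987)/(H(q(1/(-4))) - 46100) = (21701 - 42987)/((-194 + 2*(1/(-4))² + 2*(1/(-4))³) - 46100) = -21286/((-194 + 2*(-¼)² + 2*(-¼)³) - 46100) = -21286/((-194 + 2*(1/16) + 2*(-1/64)) - 46100) = -21286/((-194 + ⅛ - 1/32) - 46100) = -21286/(-6205/32 - 46100) = -21286/(-1481405/32) = -21286*(-32/1481405) = 681152/1481405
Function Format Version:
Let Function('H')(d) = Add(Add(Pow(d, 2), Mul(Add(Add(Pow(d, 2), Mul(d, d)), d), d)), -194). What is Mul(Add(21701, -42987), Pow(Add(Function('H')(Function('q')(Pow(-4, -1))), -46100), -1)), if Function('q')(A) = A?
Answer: Rational(681152, 1481405) ≈ 0.45980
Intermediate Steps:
Function('H')(d) = Add(-194, Pow(d, 2), Mul(d, Add(d, Mul(2, Pow(d, 2))))) (Function('H')(d) = Add(Add(Pow(d, 2), Mul(Add(Add(Pow(d, 2), Pow(d, 2)), d), d)), -194) = Add(Add(Pow(d, 2), Mul(Add(Mul(2, Pow(d, 2)), d), d)), -194) = Add(Add(Pow(d, 2), Mul(Add(d, Mul(2, Pow(d, 2))), d)), -194) = Add(Add(Pow(d, 2), Mul(d, Add(d, Mul(2, Pow(d, 2))))), -194) = Add(-194, Pow(d, 2), Mul(d, Add(d, Mul(2, Pow(d, 2))))))
Mul(Add(21701, -42987), Pow(Add(Function('H')(Function('q')(Pow(-4, -1))), -46100), -1)) = Mul(Add(21701, -42987), Pow(Add(Add(-194, Mul(2, Pow(Pow(-4, -1), 2)), Mul(2, Pow(Pow(-4, -1), 3))), -46100), -1)) = Mul(-21286, Pow(Add(Add(-194, Mul(2, Pow(Rational(-1, 4), 2)), Mul(2, Pow(Rational(-1, 4), 3))), -46100), -1)) = Mul(-21286, Pow(Add(Add(-194, Mul(2, Rational(1, 16)), Mul(2, Rational(-1, 64))), -46100), -1)) = Mul(-21286, Pow(Add(Add(-194, Rational(1, 8), Rational(-1, 32)), -46100), -1)) = Mul(-21286, Pow(Add(Rational(-6205, 32), -46100), -1)) = Mul(-21286, Pow(Rational(-1481405, 32), -1)) = Mul(-21286, Rational(-32, 1481405)) = Rational(681152, 1481405)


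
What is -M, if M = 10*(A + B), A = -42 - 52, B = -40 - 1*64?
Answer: 1980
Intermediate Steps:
B = -104 (B = -40 - 64 = -104)
A = -94
M = -1980 (M = 10*(-94 - 104) = 10*(-198) = -1980)
-M = -1*(-1980) = 1980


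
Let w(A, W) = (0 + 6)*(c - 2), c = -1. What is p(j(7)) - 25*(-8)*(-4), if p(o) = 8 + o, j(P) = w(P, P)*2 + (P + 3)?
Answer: -818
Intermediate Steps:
w(A, W) = -18 (w(A, W) = (0 + 6)*(-1 - 2) = 6*(-3) = -18)
j(P) = -33 + P (j(P) = -18*2 + (P + 3) = -36 + (3 + P) = -33 + P)
p(j(7)) - 25*(-8)*(-4) = (8 + (-33 + 7)) - 25*(-8)*(-4) = (8 - 26) + 200*(-4) = -18 - 800 = -818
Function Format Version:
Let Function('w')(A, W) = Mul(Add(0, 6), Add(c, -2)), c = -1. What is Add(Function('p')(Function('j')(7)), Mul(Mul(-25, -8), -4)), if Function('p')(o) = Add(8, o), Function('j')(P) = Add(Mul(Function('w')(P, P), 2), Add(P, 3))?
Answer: -818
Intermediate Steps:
Function('w')(A, W) = -18 (Function('w')(A, W) = Mul(Add(0, 6), Add(-1, -2)) = Mul(6, -3) = -18)
Function('j')(P) = Add(-33, P) (Function('j')(P) = Add(Mul(-18, 2), Add(P, 3)) = Add(-36, Add(3, P)) = Add(-33, P))
Add(Function('p')(Function('j')(7)), Mul(Mul(-25, -8), -4)) = Add(Add(8, Add(-33, 7)), Mul(Mul(-25, -8), -4)) = Add(Add(8, -26), Mul(200, -4)) = Add(-18, -800) = -818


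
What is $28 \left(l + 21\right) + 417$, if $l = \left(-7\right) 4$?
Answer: $221$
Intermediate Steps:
$l = -28$
$28 \left(l + 21\right) + 417 = 28 \left(-28 + 21\right) + 417 = 28 \left(-7\right) + 417 = -196 + 417 = 221$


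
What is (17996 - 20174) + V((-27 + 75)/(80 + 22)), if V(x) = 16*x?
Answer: -36898/17 ≈ -2170.5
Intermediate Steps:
(17996 - 20174) + V((-27 + 75)/(80 + 22)) = (17996 - 20174) + 16*((-27 + 75)/(80 + 22)) = -2178 + 16*(48/102) = -2178 + 16*(48*(1/102)) = -2178 + 16*(8/17) = -2178 + 128/17 = -36898/17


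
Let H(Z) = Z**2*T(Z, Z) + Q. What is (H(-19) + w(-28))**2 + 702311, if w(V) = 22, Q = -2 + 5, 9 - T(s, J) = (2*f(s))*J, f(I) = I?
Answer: 66238989735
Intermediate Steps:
T(s, J) = 9 - 2*J*s (T(s, J) = 9 - 2*s*J = 9 - 2*J*s)
Q = 3
H(Z) = 3 + Z**2*(9 - 2*Z**2) (H(Z) = Z**2*(9 - 2*Z*Z) + 3 = Z**2*(9 - 2*Z**2) + 3 = 3 + Z**2*(9 - 2*Z**2))
(H(-19) + w(-28))**2 + 702311 = ((3 + (-19)**2*(9 - 2*(-19)**2)) + 22)**2 + 702311 = ((3 + 361*(9 - 2*361)) + 22)**2 + 702311 = ((3 + 361*(9 - 722)) + 22)**2 + 702311 = ((3 + 361*(-713)) + 22)**2 + 702311 = ((3 - 257393) + 22)**2 + 702311 = (-257390 + 22)**2 + 702311 = (-257368)**2 + 702311 = 66238287424 + 702311 = 66238989735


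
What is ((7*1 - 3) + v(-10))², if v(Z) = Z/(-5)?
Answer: 36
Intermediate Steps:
v(Z) = -Z/5 (v(Z) = Z*(-⅕) = -Z/5)
((7*1 - 3) + v(-10))² = ((7*1 - 3) - ⅕*(-10))² = ((7 - 3) + 2)² = (4 + 2)² = 6² = 36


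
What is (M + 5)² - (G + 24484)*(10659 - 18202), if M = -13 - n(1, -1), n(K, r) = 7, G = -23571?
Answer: 6886984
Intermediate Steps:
M = -20 (M = -13 - 1*7 = -13 - 7 = -20)
(M + 5)² - (G + 24484)*(10659 - 18202) = (-20 + 5)² - (-23571 + 24484)*(10659 - 18202) = (-15)² - 913*(-7543) = 225 - 1*(-6886759) = 225 + 6886759 = 6886984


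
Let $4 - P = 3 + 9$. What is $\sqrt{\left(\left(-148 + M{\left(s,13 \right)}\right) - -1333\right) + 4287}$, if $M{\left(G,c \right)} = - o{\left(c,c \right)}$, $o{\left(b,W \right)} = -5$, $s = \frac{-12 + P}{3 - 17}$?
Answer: $\sqrt{5477} \approx 74.007$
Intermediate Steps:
$P = -8$ ($P = 4 - \left(3 + 9\right) = 4 - 12 = -8$)
$s = \frac{10}{7}$ ($s = \frac{-12 - 8}{3 - 17} = - \frac{20}{-14} = \left(-20\right) \left(- \frac{1}{14}\right) = \frac{10}{7} \approx 1.4286$)
$M{\left(G,c \right)} = 5$ ($M{\left(G,c \right)} = \left(-1\right) \left(-5\right) = 5$)
$\sqrt{\left(\left(-148 + M{\left(s,13 \right)}\right) - -1333\right) + 4287} = \sqrt{\left(\left(-148 + 5\right) - -1333\right) + 4287} = \sqrt{\left(-143 + 1333\right) + 4287} = \sqrt{1190 + 4287} = \sqrt{5477}$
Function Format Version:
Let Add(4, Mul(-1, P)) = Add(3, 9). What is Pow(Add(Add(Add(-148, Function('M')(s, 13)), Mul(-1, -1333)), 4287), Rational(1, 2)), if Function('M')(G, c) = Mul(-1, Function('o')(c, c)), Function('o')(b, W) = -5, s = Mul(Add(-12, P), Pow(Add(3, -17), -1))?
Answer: Pow(5477, Rational(1, 2)) ≈ 74.007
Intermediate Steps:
P = -8 (P = Add(4, Mul(-1, Add(3, 9))) = Add(4, Mul(-1, 12)) = Add(4, -12) = -8)
s = Rational(10, 7) (s = Mul(Add(-12, -8), Pow(Add(3, -17), -1)) = Mul(-20, Pow(-14, -1)) = Mul(-20, Rational(-1, 14)) = Rational(10, 7) ≈ 1.4286)
Function('M')(G, c) = 5 (Function('M')(G, c) = Mul(-1, -5) = 5)
Pow(Add(Add(Add(-148, Function('M')(s, 13)), Mul(-1, -1333)), 4287), Rational(1, 2)) = Pow(Add(Add(Add(-148, 5), Mul(-1, -1333)), 4287), Rational(1, 2)) = Pow(Add(Add(-143, 1333), 4287), Rational(1, 2)) = Pow(Add(1190, 4287), Rational(1, 2)) = Pow(5477, Rational(1, 2))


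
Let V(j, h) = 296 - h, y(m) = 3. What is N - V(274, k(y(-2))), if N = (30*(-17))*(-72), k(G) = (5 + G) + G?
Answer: 36435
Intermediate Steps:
k(G) = 5 + 2*G
N = 36720 (N = -510*(-72) = 36720)
N - V(274, k(y(-2))) = 36720 - (296 - (5 + 2*3)) = 36720 - (296 - (5 + 6)) = 36720 - (296 - 1*11) = 36720 - (296 - 11) = 36720 - 1*285 = 36720 - 285 = 36435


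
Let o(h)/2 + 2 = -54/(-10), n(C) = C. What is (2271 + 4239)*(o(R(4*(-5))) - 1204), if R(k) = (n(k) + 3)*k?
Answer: -7793772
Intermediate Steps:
R(k) = k*(3 + k) (R(k) = (k + 3)*k = (3 + k)*k = k*(3 + k))
o(h) = 34/5 (o(h) = -4 + 2*(-54/(-10)) = -4 + 2*(-54*(-⅒)) = -4 + 2*(27/5) = -4 + 54/5 = 34/5)
(2271 + 4239)*(o(R(4*(-5))) - 1204) = (2271 + 4239)*(34/5 - 1204) = 6510*(-5986/5) = -7793772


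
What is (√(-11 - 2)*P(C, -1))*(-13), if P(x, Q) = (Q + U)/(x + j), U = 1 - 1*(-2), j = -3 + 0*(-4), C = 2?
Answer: 26*I*√13 ≈ 93.744*I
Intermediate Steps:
j = -3 (j = -3 + 0 = -3)
U = 3 (U = 1 + 2 = 3)
P(x, Q) = (3 + Q)/(-3 + x) (P(x, Q) = (Q + 3)/(x - 3) = (3 + Q)/(-3 + x))
(√(-11 - 2)*P(C, -1))*(-13) = (√(-11 - 2)*((3 - 1)/(-3 + 2)))*(-13) = (√(-13)*(2/(-1)))*(-13) = ((I*√13)*(-1*2))*(-13) = ((I*√13)*(-2))*(-13) = -2*I*√13*(-13) = 26*I*√13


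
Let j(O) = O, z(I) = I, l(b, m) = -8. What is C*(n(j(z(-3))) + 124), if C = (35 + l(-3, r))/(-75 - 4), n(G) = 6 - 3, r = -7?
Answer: -3429/79 ≈ -43.405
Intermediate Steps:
n(G) = 3
C = -27/79 (C = (35 - 8)/(-75 - 4) = 27/(-79) = 27*(-1/79) = -27/79 ≈ -0.34177)
C*(n(j(z(-3))) + 124) = -27*(3 + 124)/79 = -27/79*127 = -3429/79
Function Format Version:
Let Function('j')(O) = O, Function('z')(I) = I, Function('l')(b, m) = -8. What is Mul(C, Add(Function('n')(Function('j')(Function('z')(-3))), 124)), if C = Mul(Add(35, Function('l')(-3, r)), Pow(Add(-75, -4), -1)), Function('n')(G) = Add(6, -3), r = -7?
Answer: Rational(-3429, 79) ≈ -43.405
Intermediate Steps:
Function('n')(G) = 3
C = Rational(-27, 79) (C = Mul(Add(35, -8), Pow(Add(-75, -4), -1)) = Mul(27, Pow(-79, -1)) = Mul(27, Rational(-1, 79)) = Rational(-27, 79) ≈ -0.34177)
Mul(C, Add(Function('n')(Function('j')(Function('z')(-3))), 124)) = Mul(Rational(-27, 79), Add(3, 124)) = Mul(Rational(-27, 79), 127) = Rational(-3429, 79)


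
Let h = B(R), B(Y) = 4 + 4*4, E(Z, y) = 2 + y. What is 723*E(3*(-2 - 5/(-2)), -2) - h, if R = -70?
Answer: -20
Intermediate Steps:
B(Y) = 20 (B(Y) = 4 + 16 = 20)
h = 20
723*E(3*(-2 - 5/(-2)), -2) - h = 723*(2 - 2) - 1*20 = 723*0 - 20 = 0 - 20 = -20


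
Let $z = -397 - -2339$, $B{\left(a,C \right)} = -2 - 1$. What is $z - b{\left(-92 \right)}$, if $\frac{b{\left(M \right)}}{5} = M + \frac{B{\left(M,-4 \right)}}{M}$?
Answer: $\frac{220969}{92} \approx 2401.8$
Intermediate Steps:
$B{\left(a,C \right)} = -3$ ($B{\left(a,C \right)} = -2 - 1 = -3$)
$z = 1942$ ($z = -397 + 2339 = 1942$)
$b{\left(M \right)} = - \frac{15}{M} + 5 M$ ($b{\left(M \right)} = 5 \left(M - \frac{3}{M}\right) = - \frac{15}{M} + 5 M$)
$z - b{\left(-92 \right)} = 1942 - \left(- \frac{15}{-92} + 5 \left(-92\right)\right) = 1942 - \left(\left(-15\right) \left(- \frac{1}{92}\right) - 460\right) = 1942 - \left(\frac{15}{92} - 460\right) = 1942 - - \frac{42305}{92} = 1942 + \frac{42305}{92} = \frac{220969}{92}$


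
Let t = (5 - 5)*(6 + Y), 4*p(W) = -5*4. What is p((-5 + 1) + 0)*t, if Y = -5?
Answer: 0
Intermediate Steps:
p(W) = -5 (p(W) = (-5*4)/4 = (¼)*(-20) = -5)
t = 0 (t = (5 - 5)*(6 - 5) = 0*1 = 0)
p((-5 + 1) + 0)*t = -5*0 = 0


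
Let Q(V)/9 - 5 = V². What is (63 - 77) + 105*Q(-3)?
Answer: 13216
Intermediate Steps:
Q(V) = 45 + 9*V²
(63 - 77) + 105*Q(-3) = (63 - 77) + 105*(45 + 9*(-3)²) = -14 + 105*(45 + 9*9) = -14 + 105*(45 + 81) = -14 + 105*126 = -14 + 13230 = 13216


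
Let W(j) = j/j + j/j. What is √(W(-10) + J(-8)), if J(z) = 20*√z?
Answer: √(2 + 40*I*√2) ≈ 5.4131 + 5.2251*I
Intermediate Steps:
W(j) = 2 (W(j) = 1 + 1 = 2)
√(W(-10) + J(-8)) = √(2 + 20*√(-8)) = √(2 + 20*(2*I*√2)) = √(2 + 40*I*√2)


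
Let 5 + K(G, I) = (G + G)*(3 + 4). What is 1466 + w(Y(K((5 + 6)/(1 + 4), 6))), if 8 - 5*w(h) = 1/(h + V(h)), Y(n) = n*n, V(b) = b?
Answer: 244223291/166410 ≈ 1467.6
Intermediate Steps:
K(G, I) = -5 + 14*G (K(G, I) = -5 + (G + G)*(3 + 4) = -5 + (2*G)*7 = -5 + 14*G)
Y(n) = n²
w(h) = 8/5 - 1/(10*h) (w(h) = 8/5 - 1/(5*(h + h)) = 8/5 - 1/(2*h)/5 = 8/5 - 1/(10*h))
1466 + w(Y(K((5 + 6)/(1 + 4), 6))) = 1466 + (-1 + 16*(-5 + 14*((5 + 6)/(1 + 4)))²)/(10*((-5 + 14*((5 + 6)/(1 + 4)))²)) = 1466 + (-1 + 16*(-5 + 14*(11/5))²)/(10*((-5 + 14*(11/5))²)) = 1466 + (-1 + 16*(-5 + 154/5)²)/(10*((-5 + 154/5)²)) = 1466 + (-1 + 16*(129/5)²)/(10*((129/5)²)) = 1466 + (-1 + 16*(16641/25))/(10*(16641/25)) = 1466 + (⅒)*(25/16641)*(-1 + 266256/25) = 1466 + (⅒)*(25/16641)*(266231/25) = 1466 + 266231/166410 = 244223291/166410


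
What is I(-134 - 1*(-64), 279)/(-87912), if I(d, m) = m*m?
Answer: -2883/3256 ≈ -0.88544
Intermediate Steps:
I(d, m) = m²
I(-134 - 1*(-64), 279)/(-87912) = 279²/(-87912) = 77841*(-1/87912) = -2883/3256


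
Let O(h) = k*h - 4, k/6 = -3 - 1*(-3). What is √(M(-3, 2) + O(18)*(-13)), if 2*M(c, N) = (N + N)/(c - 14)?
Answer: 21*√34/17 ≈ 7.2029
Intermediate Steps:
k = 0 (k = 6*(-3 - 1*(-3)) = 6*(-3 + 3) = 6*0 = 0)
M(c, N) = N/(-14 + c) (M(c, N) = ((N + N)/(c - 14))/2 = ((2*N)/(-14 + c))/2 = (2*N/(-14 + c))/2 = N/(-14 + c))
O(h) = -4 (O(h) = 0*h - 4 = 0 - 4 = -4)
√(M(-3, 2) + O(18)*(-13)) = √(2/(-14 - 3) - 4*(-13)) = √(2/(-17) + 52) = √(2*(-1/17) + 52) = √(-2/17 + 52) = √(882/17) = 21*√34/17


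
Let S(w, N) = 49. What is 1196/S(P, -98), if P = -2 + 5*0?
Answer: 1196/49 ≈ 24.408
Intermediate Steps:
P = -2 (P = -2 + 0 = -2)
1196/S(P, -98) = 1196/49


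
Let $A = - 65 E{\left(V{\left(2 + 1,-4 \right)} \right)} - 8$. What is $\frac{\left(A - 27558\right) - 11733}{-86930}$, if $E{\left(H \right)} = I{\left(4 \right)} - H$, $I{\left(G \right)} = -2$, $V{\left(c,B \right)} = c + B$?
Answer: $\frac{19617}{43465} \approx 0.45133$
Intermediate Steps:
$V{\left(c,B \right)} = B + c$
$E{\left(H \right)} = -2 - H$
$A = 57$ ($A = - 65 \left(-2 - \left(-4 + \left(2 + 1\right)\right)\right) - 8 = - 65 \left(-2 - \left(-4 + 3\right)\right) - 8 = - 65 \left(-2 - -1\right) - 8 = - 65 \left(-2 + 1\right) - 8 = \left(-65\right) \left(-1\right) - 8 = 65 - 8 = 57$)
$\frac{\left(A - 27558\right) - 11733}{-86930} = \frac{\left(57 - 27558\right) - 11733}{-86930} = \left(-27501 - 11733\right) \left(- \frac{1}{86930}\right) = \left(-39234\right) \left(- \frac{1}{86930}\right) = \frac{19617}{43465}$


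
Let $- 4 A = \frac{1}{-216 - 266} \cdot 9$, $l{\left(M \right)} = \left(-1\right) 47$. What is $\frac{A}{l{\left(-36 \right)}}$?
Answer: $- \frac{9}{90616} \approx -9.932 \cdot 10^{-5}$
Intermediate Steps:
$l{\left(M \right)} = -47$
$A = \frac{9}{1928}$ ($A = - \frac{\frac{1}{-216 - 266} \cdot 9}{4} = - \frac{\frac{1}{-482} \cdot 9}{4} = - \frac{\left(- \frac{1}{482}\right) 9}{4} = \left(- \frac{1}{4}\right) \left(- \frac{9}{482}\right) = \frac{9}{1928} \approx 0.004668$)
$\frac{A}{l{\left(-36 \right)}} = \frac{9}{1928 \left(-47\right)} = \frac{9}{1928} \left(- \frac{1}{47}\right) = - \frac{9}{90616}$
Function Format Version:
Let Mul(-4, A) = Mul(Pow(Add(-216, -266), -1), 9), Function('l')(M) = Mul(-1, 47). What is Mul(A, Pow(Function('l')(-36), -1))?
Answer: Rational(-9, 90616) ≈ -9.9320e-5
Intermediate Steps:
Function('l')(M) = -47
A = Rational(9, 1928) (A = Mul(Rational(-1, 4), Mul(Pow(Add(-216, -266), -1), 9)) = Mul(Rational(-1, 4), Mul(Pow(-482, -1), 9)) = Mul(Rational(-1, 4), Mul(Rational(-1, 482), 9)) = Mul(Rational(-1, 4), Rational(-9, 482)) = Rational(9, 1928) ≈ 0.0046680)
Mul(A, Pow(Function('l')(-36), -1)) = Mul(Rational(9, 1928), Pow(-47, -1)) = Mul(Rational(9, 1928), Rational(-1, 47)) = Rational(-9, 90616)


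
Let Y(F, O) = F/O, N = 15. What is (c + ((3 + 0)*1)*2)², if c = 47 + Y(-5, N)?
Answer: 24964/9 ≈ 2773.8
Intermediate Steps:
c = 140/3 (c = 47 - 5/15 = 47 - 5*1/15 = 47 - ⅓ = 140/3 ≈ 46.667)
(c + ((3 + 0)*1)*2)² = (140/3 + ((3 + 0)*1)*2)² = (140/3 + (3*1)*2)² = (140/3 + 3*2)² = (140/3 + 6)² = (158/3)² = 24964/9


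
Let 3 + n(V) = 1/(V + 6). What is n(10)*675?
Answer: -31725/16 ≈ -1982.8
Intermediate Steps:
n(V) = -3 + 1/(6 + V) (n(V) = -3 + 1/(V + 6) = -3 + 1/(6 + V))
n(10)*675 = ((-17 - 3*10)/(6 + 10))*675 = ((-17 - 30)/16)*675 = ((1/16)*(-47))*675 = -47/16*675 = -31725/16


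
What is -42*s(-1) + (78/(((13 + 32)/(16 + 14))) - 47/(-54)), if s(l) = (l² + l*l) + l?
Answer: 587/54 ≈ 10.870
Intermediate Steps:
s(l) = l + 2*l² (s(l) = (l² + l²) + l = 2*l² + l = l + 2*l²)
-42*s(-1) + (78/(((13 + 32)/(16 + 14))) - 47/(-54)) = -(-42)*(1 + 2*(-1)) + (78/(((13 + 32)/(16 + 14))) - 47/(-54)) = -(-42)*(1 - 2) + (78/((45/30)) - 47*(-1/54)) = -(-42)*(-1) + (78/((45*(1/30))) + 47/54) = -42*1 + (78/(3/2) + 47/54) = -42 + (78*(⅔) + 47/54) = -42 + (52 + 47/54) = -42 + 2855/54 = 587/54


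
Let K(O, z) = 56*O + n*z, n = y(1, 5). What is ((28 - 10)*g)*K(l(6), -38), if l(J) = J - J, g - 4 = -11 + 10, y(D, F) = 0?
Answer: 0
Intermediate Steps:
n = 0
g = 3 (g = 4 + (-11 + 10) = 4 - 1 = 3)
l(J) = 0
K(O, z) = 56*O (K(O, z) = 56*O + 0*z = 56*O + 0 = 56*O)
((28 - 10)*g)*K(l(6), -38) = ((28 - 10)*3)*(56*0) = (18*3)*0 = 54*0 = 0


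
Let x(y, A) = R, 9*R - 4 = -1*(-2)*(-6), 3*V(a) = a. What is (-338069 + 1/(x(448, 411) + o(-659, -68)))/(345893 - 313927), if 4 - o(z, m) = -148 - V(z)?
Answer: -104294291/9861511 ≈ -10.576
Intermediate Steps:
V(a) = a/3
R = -8/9 (R = 4/9 + (-1*(-2)*(-6))/9 = 4/9 + (2*(-6))/9 = 4/9 + (⅑)*(-12) = 4/9 - 4/3 = -8/9 ≈ -0.88889)
o(z, m) = 152 + z/3 (o(z, m) = 4 - (-148 - z/3) = 4 + (148 + z/3) = 152 + z/3)
x(y, A) = -8/9
(-338069 + 1/(x(448, 411) + o(-659, -68)))/(345893 - 313927) = (-338069 + 1/(-8/9 + (152 + (⅓)*(-659))))/(345893 - 313927) = (-338069 + 1/(-8/9 + (152 - 659/3)))/31966 = (-338069 + 1/(-8/9 - 203/3))*(1/31966) = (-338069 + 1/(-617/9))*(1/31966) = (-338069 - 9/617)*(1/31966) = -208588582/617*1/31966 = -104294291/9861511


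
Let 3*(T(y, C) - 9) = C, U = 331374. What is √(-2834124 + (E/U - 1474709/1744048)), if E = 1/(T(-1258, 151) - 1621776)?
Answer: I*√388993810238172230542193953041735071107/11715527740503220 ≈ 1683.5*I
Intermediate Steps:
T(y, C) = 9 + C/3
E = -3/4865150 (E = 1/((9 + (⅓)*151) - 1621776) = 1/((9 + 151/3) - 1621776) = 1/(178/3 - 1621776) = 1/(-4865150/3) = -3/4865150 ≈ -6.1663e-7)
√(-2834124 + (E/U - 1474709/1744048)) = √(-2834124 + (-3/4865150/331374 - 1474709/1744048)) = √(-2834124 + (-3/4865150*1/331374 - 1474709*1/1744048)) = √(-2834124 + (-1/537394738700 - 1474709/1744048)) = √(-2834124 - 198125214428820587/234310554810064400) = √(-664065364965733386406187/234310554810064400) = I*√388993810238172230542193953041735071107/11715527740503220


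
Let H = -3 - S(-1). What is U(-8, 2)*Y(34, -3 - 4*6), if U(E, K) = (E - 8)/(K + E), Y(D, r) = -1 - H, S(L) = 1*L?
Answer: 8/3 ≈ 2.6667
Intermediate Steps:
S(L) = L
H = -2 (H = -3 - 1*(-1) = -3 + 1 = -2)
Y(D, r) = 1 (Y(D, r) = -1 - 1*(-2) = -1 + 2 = 1)
U(E, K) = (-8 + E)/(E + K)
U(-8, 2)*Y(34, -3 - 4*6) = ((-8 - 8)/(-8 + 2))*1 = (-16/(-6))*1 = -1/6*(-16)*1 = (8/3)*1 = 8/3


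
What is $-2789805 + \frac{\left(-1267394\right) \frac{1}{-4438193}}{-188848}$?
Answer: $- \frac{1169128981944426457}{419071935832} \approx -2.7898 \cdot 10^{6}$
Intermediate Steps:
$-2789805 + \frac{\left(-1267394\right) \frac{1}{-4438193}}{-188848} = -2789805 + \left(-1267394\right) \left(- \frac{1}{4438193}\right) \left(- \frac{1}{188848}\right) = -2789805 + \frac{1267394}{4438193} \left(- \frac{1}{188848}\right) = -2789805 - \frac{633697}{419071935832} = - \frac{1169128981944426457}{419071935832}$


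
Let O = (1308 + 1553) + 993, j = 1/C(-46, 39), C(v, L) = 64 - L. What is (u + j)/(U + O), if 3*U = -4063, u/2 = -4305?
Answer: -645747/187475 ≈ -3.4444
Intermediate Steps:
u = -8610 (u = 2*(-4305) = -8610)
j = 1/25 (j = 1/(64 - 1*39) = 1/(64 - 39) = 1/25 ≈ 0.040000)
O = 3854 (O = 2861 + 993 = 3854)
U = -4063/3 (U = (⅓)*(-4063) = -4063/3 ≈ -1354.3)
(u + j)/(U + O) = (-8610 + 1/25)/(-4063/3 + 3854) = -215249/(25*7499/3) = -215249/25*3/7499 = -645747/187475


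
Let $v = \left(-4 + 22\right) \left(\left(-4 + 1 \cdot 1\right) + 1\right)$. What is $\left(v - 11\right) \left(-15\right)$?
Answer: $705$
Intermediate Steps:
$v = -36$ ($v = 18 \left(\left(-4 + 1\right) + 1\right) = 18 \left(-3 + 1\right) = 18 \left(-2\right) = -36$)
$\left(v - 11\right) \left(-15\right) = \left(-36 - 11\right) \left(-15\right) = \left(-47\right) \left(-15\right) = 705$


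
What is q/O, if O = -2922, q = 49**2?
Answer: -2401/2922 ≈ -0.82170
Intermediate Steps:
q = 2401
q/O = 2401/(-2922) = 2401*(-1/2922) = -2401/2922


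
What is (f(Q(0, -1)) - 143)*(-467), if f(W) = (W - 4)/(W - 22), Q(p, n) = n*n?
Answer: 467000/7 ≈ 66714.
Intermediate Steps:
Q(p, n) = n²
f(W) = (-4 + W)/(-22 + W)
(f(Q(0, -1)) - 143)*(-467) = ((-4 + (-1)²)/(-22 + (-1)²) - 143)*(-467) = ((-4 + 1)/(-22 + 1) - 143)*(-467) = (-3/(-21) - 143)*(-467) = (-1/21*(-3) - 143)*(-467) = (⅐ - 143)*(-467) = -1000/7*(-467) = 467000/7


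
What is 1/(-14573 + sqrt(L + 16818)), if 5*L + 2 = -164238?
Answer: -14573/212388359 - I*sqrt(16030)/212388359 ≈ -6.8615e-5 - 5.9612e-7*I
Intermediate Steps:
L = -32848 (L = -2/5 + (1/5)*(-164238) = -2/5 - 164238/5 = -32848)
1/(-14573 + sqrt(L + 16818)) = 1/(-14573 + sqrt(-32848 + 16818)) = 1/(-14573 + sqrt(-16030)) = 1/(-14573 + I*sqrt(16030))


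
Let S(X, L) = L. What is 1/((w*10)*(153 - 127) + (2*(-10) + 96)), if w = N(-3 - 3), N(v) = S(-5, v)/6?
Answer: -1/184 ≈ -0.0054348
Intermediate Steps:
N(v) = v/6
w = -1 (w = (-3 - 3)/6 = (1/6)*(-6) = -1)
1/((w*10)*(153 - 127) + (2*(-10) + 96)) = 1/((-1*10)*(153 - 127) + (2*(-10) + 96)) = 1/(-10*26 + (-20 + 96)) = 1/(-260 + 76) = 1/(-184) = -1/184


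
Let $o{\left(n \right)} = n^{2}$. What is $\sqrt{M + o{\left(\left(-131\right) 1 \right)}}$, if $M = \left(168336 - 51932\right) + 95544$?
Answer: $\sqrt{229109} \approx 478.65$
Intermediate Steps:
$M = 211948$ ($M = 116404 + 95544 = 211948$)
$\sqrt{M + o{\left(\left(-131\right) 1 \right)}} = \sqrt{211948 + \left(\left(-131\right) 1\right)^{2}} = \sqrt{211948 + \left(-131\right)^{2}} = \sqrt{211948 + 17161} = \sqrt{229109}$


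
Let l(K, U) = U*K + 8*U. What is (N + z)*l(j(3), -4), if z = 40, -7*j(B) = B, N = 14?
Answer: -11448/7 ≈ -1635.4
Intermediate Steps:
j(B) = -B/7
l(K, U) = 8*U + K*U (l(K, U) = K*U + 8*U = 8*U + K*U)
(N + z)*l(j(3), -4) = (14 + 40)*(-4*(8 - ⅐*3)) = 54*(-4*(8 - 3/7)) = 54*(-4*53/7) = 54*(-212/7) = -11448/7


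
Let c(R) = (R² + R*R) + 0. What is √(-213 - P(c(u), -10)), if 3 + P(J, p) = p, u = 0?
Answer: 10*I*√2 ≈ 14.142*I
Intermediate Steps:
c(R) = 2*R² (c(R) = (R² + R²) + 0 = 2*R² + 0 = 2*R²)
P(J, p) = -3 + p
√(-213 - P(c(u), -10)) = √(-213 - (-3 - 10)) = √(-213 - 1*(-13)) = √(-213 + 13) = √(-200) = 10*I*√2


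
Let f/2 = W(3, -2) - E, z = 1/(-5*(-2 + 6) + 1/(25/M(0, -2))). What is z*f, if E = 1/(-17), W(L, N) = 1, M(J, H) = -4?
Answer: -25/238 ≈ -0.10504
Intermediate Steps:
E = -1/17 ≈ -0.058824
z = -25/504 (z = 1/(-5*(-2 + 6) + 1/(25/(-4))) = 1/(-5*4 + 1/(25*(-1/4))) = 1/(-20 + 1/(-25/4)) = 1/(-20 - 4/25) = 1/(-504/25) = -25/504 ≈ -0.049603)
f = 36/17 (f = 2*(1 - 1*(-1/17)) = 2*(1 + 1/17) = 2*(18/17) = 36/17 ≈ 2.1176)
z*f = -25/504*36/17 = -25/238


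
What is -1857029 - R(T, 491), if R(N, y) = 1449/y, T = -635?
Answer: -911802688/491 ≈ -1.8570e+6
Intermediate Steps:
-1857029 - R(T, 491) = -1857029 - 1449/491 = -911802688/491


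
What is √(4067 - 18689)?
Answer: I*√14622 ≈ 120.92*I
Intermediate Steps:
√(4067 - 18689) = √(-14622) = I*√14622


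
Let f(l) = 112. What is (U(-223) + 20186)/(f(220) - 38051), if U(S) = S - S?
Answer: -20186/37939 ≈ -0.53206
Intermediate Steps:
U(S) = 0
(U(-223) + 20186)/(f(220) - 38051) = (0 + 20186)/(112 - 38051) = 20186/(-37939) = 20186*(-1/37939) = -20186/37939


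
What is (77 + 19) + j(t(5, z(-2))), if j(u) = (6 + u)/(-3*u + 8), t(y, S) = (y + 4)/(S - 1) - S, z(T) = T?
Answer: 1061/11 ≈ 96.455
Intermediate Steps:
t(y, S) = -S + (4 + y)/(-1 + S) (t(y, S) = (4 + y)/(-1 + S) - S = -S + (4 + y)/(-1 + S))
j(u) = (6 + u)/(8 - 3*u)
(77 + 19) + j(t(5, z(-2))) = (77 + 19) + (-6 - (4 - 2 + 5 - 1*(-2)²)/(-1 - 2))/(-8 + 3*((4 - 2 + 5 - 1*(-2)²)/(-1 - 2))) = 96 + (-6 - (4 - 2 + 5 - 1*4)/(-3))/(-8 + 3*((4 - 2 + 5 - 1*4)/(-3))) = 96 + (-6 - (-1)*(4 - 2 + 5 - 4)/3)/(-8 + 3*(-(4 - 2 + 5 - 4)/3)) = 96 + (-6 - (-1)*3/3)/(-8 + 3*(-⅓*3)) = 96 + (-6 - 1*(-1))/(-8 + 3*(-1)) = 96 + (-6 + 1)/(-8 - 3) = 96 - 5/(-11) = 96 - 1/11*(-5) = 96 + 5/11 = 1061/11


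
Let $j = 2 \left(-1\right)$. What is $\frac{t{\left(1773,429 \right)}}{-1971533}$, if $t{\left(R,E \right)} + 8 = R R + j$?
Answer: $- \frac{3143519}{1971533} \approx -1.5945$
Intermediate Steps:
$j = -2$
$t{\left(R,E \right)} = -10 + R^{2}$ ($t{\left(R,E \right)} = -8 + \left(R R - 2\right) = -8 + \left(R^{2} - 2\right) = -8 + \left(-2 + R^{2}\right) = -10 + R^{2}$)
$\frac{t{\left(1773,429 \right)}}{-1971533} = \frac{-10 + 1773^{2}}{-1971533} = \left(-10 + 3143529\right) \left(- \frac{1}{1971533}\right) = 3143519 \left(- \frac{1}{1971533}\right) = - \frac{3143519}{1971533}$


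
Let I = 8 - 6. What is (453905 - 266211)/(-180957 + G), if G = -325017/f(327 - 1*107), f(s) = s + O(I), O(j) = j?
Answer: -13889356/13499157 ≈ -1.0289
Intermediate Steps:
I = 2
f(s) = 2 + s (f(s) = s + 2 = 2 + s)
G = -108339/74 (G = -325017/(2 + (327 - 1*107)) = -325017/(2 + (327 - 107)) = -325017/(2 + 220) = -325017/222 = -325017*1/222 = -108339/74 ≈ -1464.0)
(453905 - 266211)/(-180957 + G) = (453905 - 266211)/(-180957 - 108339/74) = 187694/(-13499157/74) = 187694*(-74/13499157) = -13889356/13499157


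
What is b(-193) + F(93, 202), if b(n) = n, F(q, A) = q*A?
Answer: 18593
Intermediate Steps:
F(q, A) = A*q
b(-193) + F(93, 202) = -193 + 202*93 = -193 + 18786 = 18593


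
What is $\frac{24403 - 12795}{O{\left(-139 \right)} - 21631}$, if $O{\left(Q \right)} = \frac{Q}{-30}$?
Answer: $- \frac{348240}{648791} \approx -0.53675$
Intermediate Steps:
$O{\left(Q \right)} = - \frac{Q}{30}$ ($O{\left(Q \right)} = Q \left(- \frac{1}{30}\right) = - \frac{Q}{30}$)
$\frac{24403 - 12795}{O{\left(-139 \right)} - 21631} = \frac{24403 - 12795}{\left(- \frac{1}{30}\right) \left(-139\right) - 21631} = \frac{11608}{\frac{139}{30} - 21631} = \frac{11608}{- \frac{648791}{30}} = 11608 \left(- \frac{30}{648791}\right) = - \frac{348240}{648791}$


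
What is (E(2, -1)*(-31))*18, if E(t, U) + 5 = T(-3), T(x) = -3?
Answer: 4464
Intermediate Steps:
E(t, U) = -8 (E(t, U) = -5 - 3 = -8)
(E(2, -1)*(-31))*18 = -8*(-31)*18 = 248*18 = 4464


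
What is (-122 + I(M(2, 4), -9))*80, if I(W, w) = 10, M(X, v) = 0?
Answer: -8960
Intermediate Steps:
(-122 + I(M(2, 4), -9))*80 = (-122 + 10)*80 = -112*80 = -8960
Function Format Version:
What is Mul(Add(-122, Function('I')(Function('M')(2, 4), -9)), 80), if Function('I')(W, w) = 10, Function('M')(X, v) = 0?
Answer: -8960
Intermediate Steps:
Mul(Add(-122, Function('I')(Function('M')(2, 4), -9)), 80) = Mul(Add(-122, 10), 80) = Mul(-112, 80) = -8960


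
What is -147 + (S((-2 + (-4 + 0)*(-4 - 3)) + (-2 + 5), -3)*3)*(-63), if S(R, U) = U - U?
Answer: -147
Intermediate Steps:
S(R, U) = 0
-147 + (S((-2 + (-4 + 0)*(-4 - 3)) + (-2 + 5), -3)*3)*(-63) = -147 + (0*3)*(-63) = -147 + 0*(-63) = -147 + 0 = -147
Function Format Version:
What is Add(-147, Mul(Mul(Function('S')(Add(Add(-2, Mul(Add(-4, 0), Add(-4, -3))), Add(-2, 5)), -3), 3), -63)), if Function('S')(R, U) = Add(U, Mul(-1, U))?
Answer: -147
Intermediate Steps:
Function('S')(R, U) = 0
Add(-147, Mul(Mul(Function('S')(Add(Add(-2, Mul(Add(-4, 0), Add(-4, -3))), Add(-2, 5)), -3), 3), -63)) = Add(-147, Mul(Mul(0, 3), -63)) = Add(-147, Mul(0, -63)) = Add(-147, 0) = -147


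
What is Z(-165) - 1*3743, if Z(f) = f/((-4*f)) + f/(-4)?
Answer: -3702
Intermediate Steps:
Z(f) = -¼ - f/4 (Z(f) = f*(-1/(4*f)) + f*(-¼) = -¼ - f/4)
Z(-165) - 1*3743 = (-¼ - ¼*(-165)) - 1*3743 = (-¼ + 165/4) - 3743 = 41 - 3743 = -3702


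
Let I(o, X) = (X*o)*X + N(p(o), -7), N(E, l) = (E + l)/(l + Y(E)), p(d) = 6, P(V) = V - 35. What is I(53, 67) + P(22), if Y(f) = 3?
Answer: 951617/4 ≈ 2.3790e+5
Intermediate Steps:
P(V) = -35 + V
N(E, l) = (E + l)/(3 + l) (N(E, l) = (E + l)/(l + 3) = (E + l)/(3 + l))
I(o, X) = ¼ + o*X² (I(o, X) = (X*o)*X + (6 - 7)/(3 - 7) = o*X² - 1/(-4) = o*X² - ¼*(-1) = o*X² + ¼ = ¼ + o*X²)
I(53, 67) + P(22) = (¼ + 53*67²) + (-35 + 22) = (¼ + 53*4489) - 13 = (¼ + 237917) - 13 = 951669/4 - 13 = 951617/4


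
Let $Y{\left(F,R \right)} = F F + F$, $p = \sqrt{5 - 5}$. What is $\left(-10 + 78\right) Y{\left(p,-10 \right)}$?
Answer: $0$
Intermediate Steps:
$p = 0$ ($p = \sqrt{0} = 0$)
$Y{\left(F,R \right)} = F + F^{2}$ ($Y{\left(F,R \right)} = F^{2} + F = F + F^{2}$)
$\left(-10 + 78\right) Y{\left(p,-10 \right)} = \left(-10 + 78\right) 0 \left(1 + 0\right) = 68 \cdot 0 \cdot 1 = 68 \cdot 0 = 0$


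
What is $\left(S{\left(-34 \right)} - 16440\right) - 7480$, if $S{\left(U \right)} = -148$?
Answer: $-24068$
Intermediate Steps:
$\left(S{\left(-34 \right)} - 16440\right) - 7480 = \left(-148 - 16440\right) - 7480 = -16588 - 7480 = -24068$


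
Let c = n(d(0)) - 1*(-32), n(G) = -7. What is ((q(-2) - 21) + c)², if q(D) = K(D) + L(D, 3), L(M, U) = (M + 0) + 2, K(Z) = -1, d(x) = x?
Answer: 9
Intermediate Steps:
L(M, U) = 2 + M (L(M, U) = M + 2 = 2 + M)
q(D) = 1 + D (q(D) = -1 + (2 + D) = 1 + D)
c = 25 (c = -7 - 1*(-32) = -7 + 32 = 25)
((q(-2) - 21) + c)² = (((1 - 2) - 21) + 25)² = ((-1 - 21) + 25)² = (-22 + 25)² = 3² = 9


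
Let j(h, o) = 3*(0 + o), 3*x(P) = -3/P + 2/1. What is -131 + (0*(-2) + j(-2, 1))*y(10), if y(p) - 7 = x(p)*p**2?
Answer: 60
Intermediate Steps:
x(P) = 2/3 - 1/P (x(P) = (-3/P + 2/1)/3 = (-3/P + 2*1)/3 = (-3/P + 2)/3 = (2 - 3/P)/3 = 2/3 - 1/P)
j(h, o) = 3*o
y(p) = 7 + p**2*(2/3 - 1/p) (y(p) = 7 + (2/3 - 1/p)*p**2 = 7 + p**2*(2/3 - 1/p))
-131 + (0*(-2) + j(-2, 1))*y(10) = -131 + (0*(-2) + 3*1)*(7 + (1/3)*10*(-3 + 2*10)) = -131 + (0 + 3)*(7 + (1/3)*10*(-3 + 20)) = -131 + 3*(7 + (1/3)*10*17) = -131 + 3*(7 + 170/3) = -131 + 3*(191/3) = -131 + 191 = 60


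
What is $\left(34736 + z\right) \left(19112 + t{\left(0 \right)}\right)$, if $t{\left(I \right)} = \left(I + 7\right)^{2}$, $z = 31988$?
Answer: $1278498564$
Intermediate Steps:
$t{\left(I \right)} = \left(7 + I\right)^{2}$
$\left(34736 + z\right) \left(19112 + t{\left(0 \right)}\right) = \left(34736 + 31988\right) \left(19112 + \left(7 + 0\right)^{2}\right) = 66724 \left(19112 + 7^{2}\right) = 66724 \left(19112 + 49\right) = 66724 \cdot 19161 = 1278498564$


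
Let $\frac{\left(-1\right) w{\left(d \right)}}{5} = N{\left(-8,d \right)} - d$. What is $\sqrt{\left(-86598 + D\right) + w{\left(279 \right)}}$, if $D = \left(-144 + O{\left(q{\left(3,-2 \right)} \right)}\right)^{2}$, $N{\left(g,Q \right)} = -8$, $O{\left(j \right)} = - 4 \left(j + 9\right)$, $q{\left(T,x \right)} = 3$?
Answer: $i \sqrt{48299} \approx 219.77 i$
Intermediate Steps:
$O{\left(j \right)} = -36 - 4 j$ ($O{\left(j \right)} = - 4 \left(9 + j\right) = -36 - 4 j$)
$D = 36864$ ($D = \left(-144 - 48\right)^{2} = \left(-192\right)^{2} = 36864$)
$w{\left(d \right)} = 40 + 5 d$ ($w{\left(d \right)} = - 5 \left(-8 - d\right) = 40 + 5 d$)
$\sqrt{\left(-86598 + D\right) + w{\left(279 \right)}} = \sqrt{\left(-86598 + 36864\right) + \left(40 + 5 \cdot 279\right)} = \sqrt{-49734 + \left(40 + 1395\right)} = \sqrt{-49734 + 1435} = \sqrt{-48299} = i \sqrt{48299}$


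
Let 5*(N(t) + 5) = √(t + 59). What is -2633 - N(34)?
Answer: -2628 - √93/5 ≈ -2629.9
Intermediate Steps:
N(t) = -5 + √(59 + t)/5 (N(t) = -5 + √(t + 59)/5 = -5 + √(59 + t)/5)
-2633 - N(34) = -2633 - (-5 + √(59 + 34)/5) = -2633 - (-5 + √93/5) = -2633 + (5 - √93/5) = -2628 - √93/5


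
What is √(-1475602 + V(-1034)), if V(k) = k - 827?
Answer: I*√1477463 ≈ 1215.5*I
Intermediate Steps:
V(k) = -827 + k
√(-1475602 + V(-1034)) = √(-1475602 + (-827 - 1034)) = √(-1475602 - 1861) = √(-1477463) = I*√1477463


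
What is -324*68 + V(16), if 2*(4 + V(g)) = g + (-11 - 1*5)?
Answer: -22036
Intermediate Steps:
V(g) = -12 + g/2 (V(g) = -4 + (g + (-11 - 1*5))/2 = -4 + (g + (-11 - 5))/2 = -4 + (g - 16)/2 = -4 + (-16 + g)/2 = -4 + (-8 + g/2) = -12 + g/2)
-324*68 + V(16) = -324*68 + (-12 + (½)*16) = -22032 + (-12 + 8) = -22032 - 4 = -22036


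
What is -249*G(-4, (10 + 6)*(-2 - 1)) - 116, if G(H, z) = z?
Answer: 11836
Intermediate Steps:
-249*G(-4, (10 + 6)*(-2 - 1)) - 116 = -249*(10 + 6)*(-2 - 1) - 116 = -3984*(-3) - 116 = -249*(-48) - 116 = 11952 - 116 = 11836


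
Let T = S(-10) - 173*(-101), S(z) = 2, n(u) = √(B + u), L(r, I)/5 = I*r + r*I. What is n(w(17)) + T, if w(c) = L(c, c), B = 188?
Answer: 17475 + 9*√38 ≈ 17530.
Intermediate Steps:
L(r, I) = 10*I*r (L(r, I) = 5*(I*r + r*I) = 5*(I*r + I*r) = 5*(2*I*r) = 10*I*r)
w(c) = 10*c² (w(c) = 10*c*c = 10*c²)
n(u) = √(188 + u)
T = 17475 (T = 2 - 173*(-101) = 2 + 17473 = 17475)
n(w(17)) + T = √(188 + 10*17²) + 17475 = √(188 + 10*289) + 17475 = √(188 + 2890) + 17475 = √3078 + 17475 = 9*√38 + 17475 = 17475 + 9*√38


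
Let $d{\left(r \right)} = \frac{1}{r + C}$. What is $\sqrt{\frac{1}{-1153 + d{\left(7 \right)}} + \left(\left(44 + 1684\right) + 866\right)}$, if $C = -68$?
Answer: $\frac{3 \sqrt{1425797836210}}{70334} \approx 50.931$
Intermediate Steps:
$d{\left(r \right)} = \frac{1}{-68 + r}$ ($d{\left(r \right)} = \frac{1}{r - 68} = \frac{1}{-68 + r}$)
$\sqrt{\frac{1}{-1153 + d{\left(7 \right)}} + \left(\left(44 + 1684\right) + 866\right)} = \sqrt{\frac{1}{-1153 + \frac{1}{-68 + 7}} + \left(\left(44 + 1684\right) + 866\right)} = \sqrt{\frac{1}{-1153 + \frac{1}{-61}} + \left(1728 + 866\right)} = \sqrt{\frac{1}{-1153 - \frac{1}{61}} + 2594} = \sqrt{\frac{1}{- \frac{70334}{61}} + 2594} = \sqrt{- \frac{61}{70334} + 2594} = \sqrt{\frac{182446335}{70334}} = \frac{3 \sqrt{1425797836210}}{70334}$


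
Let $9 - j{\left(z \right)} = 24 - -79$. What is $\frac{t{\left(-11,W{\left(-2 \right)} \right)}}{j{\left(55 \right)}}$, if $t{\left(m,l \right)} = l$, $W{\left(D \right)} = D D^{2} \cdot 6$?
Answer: $\frac{24}{47} \approx 0.51064$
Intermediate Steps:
$W{\left(D \right)} = 6 D^{3}$ ($W{\left(D \right)} = D^{3} \cdot 6 = 6 D^{3}$)
$j{\left(z \right)} = -94$ ($j{\left(z \right)} = 9 - \left(24 - -79\right) = 9 - \left(24 + 79\right) = 9 - 103 = -94$)
$\frac{t{\left(-11,W{\left(-2 \right)} \right)}}{j{\left(55 \right)}} = \frac{6 \left(-2\right)^{3}}{-94} = 6 \left(-8\right) \left(- \frac{1}{94}\right) = \left(-48\right) \left(- \frac{1}{94}\right) = \frac{24}{47}$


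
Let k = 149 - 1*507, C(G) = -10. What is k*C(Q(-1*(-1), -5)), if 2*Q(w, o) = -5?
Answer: 3580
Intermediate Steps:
Q(w, o) = -5/2 (Q(w, o) = (½)*(-5) = -5/2)
k = -358 (k = 149 - 507 = -358)
k*C(Q(-1*(-1), -5)) = -358*(-10) = 3580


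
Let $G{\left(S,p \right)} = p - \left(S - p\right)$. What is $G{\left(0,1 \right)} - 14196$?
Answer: $-14194$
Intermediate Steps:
$G{\left(S,p \right)} = - S + 2 p$
$G{\left(0,1 \right)} - 14196 = \left(\left(-1\right) 0 + 2 \cdot 1\right) - 14196 = \left(0 + 2\right) - 14196 = 2 - 14196 = -14194$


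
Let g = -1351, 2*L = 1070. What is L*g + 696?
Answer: -722089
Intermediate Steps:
L = 535 (L = (½)*1070 = 535)
L*g + 696 = 535*(-1351) + 696 = -722785 + 696 = -722089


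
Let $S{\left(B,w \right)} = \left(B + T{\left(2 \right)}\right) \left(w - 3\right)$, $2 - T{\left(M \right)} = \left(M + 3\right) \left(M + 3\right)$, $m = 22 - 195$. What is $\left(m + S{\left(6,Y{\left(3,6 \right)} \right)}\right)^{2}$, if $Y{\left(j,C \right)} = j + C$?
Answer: $75625$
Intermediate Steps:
$m = -173$ ($m = 22 - 195 = -173$)
$T{\left(M \right)} = 2 - \left(3 + M\right)^{2}$ ($T{\left(M \right)} = 2 - \left(M + 3\right) \left(M + 3\right) = 2 - \left(3 + M\right) \left(3 + M\right) = 2 - \left(3 + M\right)^{2}$)
$Y{\left(j,C \right)} = C + j$
$S{\left(B,w \right)} = \left(-23 + B\right) \left(-3 + w\right)$ ($S{\left(B,w \right)} = \left(B + \left(2 - \left(3 + 2\right)^{2}\right)\right) \left(w - 3\right) = \left(B + \left(2 - 5^{2}\right)\right) \left(-3 + w\right) = \left(B + \left(2 - 25\right)\right) \left(-3 + w\right) = \left(B - 23\right) \left(-3 + w\right) = \left(-23 + B\right) \left(-3 + w\right)$)
$\left(m + S{\left(6,Y{\left(3,6 \right)} \right)}\right)^{2} = \left(-173 + \left(69 - 23 \left(6 + 3\right) - 18 + 6 \left(6 + 3\right)\right)\right)^{2} = \left(-173 + \left(69 - 207 - 18 + 6 \cdot 9\right)\right)^{2} = \left(-173 + \left(69 - 207 - 18 + 54\right)\right)^{2} = \left(-173 - 102\right)^{2} = \left(-275\right)^{2} = 75625$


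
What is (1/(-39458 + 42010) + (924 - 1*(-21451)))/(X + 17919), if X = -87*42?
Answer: 19033667/12134760 ≈ 1.5685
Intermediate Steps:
X = -3654
(1/(-39458 + 42010) + (924 - 1*(-21451)))/(X + 17919) = (1/(-39458 + 42010) + (924 - 1*(-21451)))/(-3654 + 17919) = (1/2552 + (924 + 21451))/14265 = (1/2552 + 22375)*(1/14265) = (57101001/2552)*(1/14265) = 19033667/12134760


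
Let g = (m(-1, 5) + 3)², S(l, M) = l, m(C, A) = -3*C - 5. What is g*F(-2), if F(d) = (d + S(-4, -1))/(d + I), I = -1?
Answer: 2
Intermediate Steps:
m(C, A) = -5 - 3*C
F(d) = (-4 + d)/(-1 + d) (F(d) = (d - 4)/(d - 1) = (-4 + d)/(-1 + d))
g = 1 (g = ((-5 - 3*(-1)) + 3)² = ((-5 + 3) + 3)² = (-2 + 3)² = 1² = 1)
g*F(-2) = 1*((-4 - 2)/(-1 - 2)) = 1*(-6/(-3)) = 1*(-⅓*(-6)) = 1*2 = 2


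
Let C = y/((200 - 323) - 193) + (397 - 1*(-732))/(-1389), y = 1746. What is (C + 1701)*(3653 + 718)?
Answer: 541878527531/73154 ≈ 7.4074e+6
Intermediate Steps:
C = -1390979/219462 (C = 1746/((200 - 323) - 193) + (397 - 1*(-732))/(-1389) = 1746/(-123 - 193) + (397 + 732)*(-1/1389) = 1746/(-316) + 1129*(-1/1389) = 1746*(-1/316) - 1129/1389 = -873/158 - 1129/1389 = -1390979/219462 ≈ -6.3381)
(C + 1701)*(3653 + 718) = (-1390979/219462 + 1701)*(3653 + 718) = (371913883/219462)*4371 = 541878527531/73154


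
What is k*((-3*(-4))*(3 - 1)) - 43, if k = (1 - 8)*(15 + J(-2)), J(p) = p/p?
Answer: -2731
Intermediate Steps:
J(p) = 1
k = -112 (k = (1 - 8)*(15 + 1) = -7*16 = -112)
k*((-3*(-4))*(3 - 1)) - 43 = -112*(-3*(-4))*(3 - 1) - 43 = -1344*2 - 43 = -112*24 - 43 = -2688 - 43 = -2731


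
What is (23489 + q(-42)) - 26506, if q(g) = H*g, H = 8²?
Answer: -5705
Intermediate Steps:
H = 64
q(g) = 64*g
(23489 + q(-42)) - 26506 = (23489 + 64*(-42)) - 26506 = (23489 - 2688) - 26506 = 20801 - 26506 = -5705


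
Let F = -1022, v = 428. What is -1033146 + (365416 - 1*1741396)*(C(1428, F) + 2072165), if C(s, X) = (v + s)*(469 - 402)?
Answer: -3022364494806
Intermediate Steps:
C(s, X) = 28676 + 67*s (C(s, X) = (428 + s)*(469 - 402) = (428 + s)*67 = 28676 + 67*s)
-1033146 + (365416 - 1*1741396)*(C(1428, F) + 2072165) = -1033146 + (365416 - 1*1741396)*((28676 + 67*1428) + 2072165) = -1033146 + (365416 - 1741396)*((28676 + 95676) + 2072165) = -1033146 - 1375980*(124352 + 2072165) = -1033146 - 1375980*2196517 = -1033146 - 3022363461660 = -3022364494806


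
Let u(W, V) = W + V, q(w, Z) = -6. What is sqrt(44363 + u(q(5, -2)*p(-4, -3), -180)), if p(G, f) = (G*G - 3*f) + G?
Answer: sqrt(44057) ≈ 209.90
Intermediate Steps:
p(G, f) = G + G**2 - 3*f (p(G, f) = (G**2 - 3*f) + G = G + G**2 - 3*f)
u(W, V) = V + W
sqrt(44363 + u(q(5, -2)*p(-4, -3), -180)) = sqrt(44363 + (-180 - 6*(-4 + (-4)**2 - 3*(-3)))) = sqrt(44363 + (-180 - 6*(-4 + 16 + 9))) = sqrt(44363 + (-180 - 6*21)) = sqrt(44363 + (-180 - 126)) = sqrt(44363 - 306) = sqrt(44057)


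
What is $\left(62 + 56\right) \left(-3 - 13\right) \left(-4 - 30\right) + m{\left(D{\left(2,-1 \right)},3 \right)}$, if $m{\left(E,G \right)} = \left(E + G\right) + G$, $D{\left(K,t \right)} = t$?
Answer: $64197$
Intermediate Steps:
$m{\left(E,G \right)} = E + 2 G$
$\left(62 + 56\right) \left(-3 - 13\right) \left(-4 - 30\right) + m{\left(D{\left(2,-1 \right)},3 \right)} = \left(62 + 56\right) \left(-3 - 13\right) \left(-4 - 30\right) + \left(-1 + 2 \cdot 3\right) = 118 \left(-16\right) \left(-4 - 30\right) + \left(-1 + 6\right) = \left(-1888\right) \left(-34\right) + 5 = 64192 + 5 = 64197$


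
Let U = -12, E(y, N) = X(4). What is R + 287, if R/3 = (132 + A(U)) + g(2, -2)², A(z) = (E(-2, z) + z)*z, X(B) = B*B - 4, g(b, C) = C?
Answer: 695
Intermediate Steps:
X(B) = -4 + B² (X(B) = B² - 4 = -4 + B²)
E(y, N) = 12 (E(y, N) = -4 + 4² = -4 + 16 = 12)
A(z) = z*(12 + z) (A(z) = (12 + z)*z = z*(12 + z))
R = 408 (R = 3*((132 - 12*(12 - 12)) + (-2)²) = 3*((132 - 12*0) + 4) = 3*((132 + 0) + 4) = 3*(132 + 4) = 3*136 = 408)
R + 287 = 408 + 287 = 695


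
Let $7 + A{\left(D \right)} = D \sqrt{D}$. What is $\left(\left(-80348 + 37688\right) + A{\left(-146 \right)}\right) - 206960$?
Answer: $-249627 - 146 i \sqrt{146} \approx -2.4963 \cdot 10^{5} - 1764.1 i$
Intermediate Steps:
$A{\left(D \right)} = -7 + D^{\frac{3}{2}}$ ($A{\left(D \right)} = -7 + D \sqrt{D} = -7 + D^{\frac{3}{2}}$)
$\left(\left(-80348 + 37688\right) + A{\left(-146 \right)}\right) - 206960 = \left(\left(-80348 + 37688\right) - \left(7 - \left(-146\right)^{\frac{3}{2}}\right)\right) - 206960 = \left(-42660 - \left(7 + 146 i \sqrt{146}\right)\right) - 206960 = \left(-42667 - 146 i \sqrt{146}\right) - 206960 = -249627 - 146 i \sqrt{146}$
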